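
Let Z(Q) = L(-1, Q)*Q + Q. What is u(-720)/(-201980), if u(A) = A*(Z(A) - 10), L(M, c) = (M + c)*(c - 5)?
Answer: -13549058280/10099 ≈ -1.3416e+6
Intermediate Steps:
L(M, c) = (-5 + c)*(M + c) (L(M, c) = (M + c)*(-5 + c) = (-5 + c)*(M + c))
Z(Q) = Q + Q*(5 + Q**2 - 6*Q) (Z(Q) = (Q**2 - 5*(-1) - 5*Q - Q)*Q + Q = (Q**2 + 5 - 5*Q - Q)*Q + Q = (5 + Q**2 - 6*Q)*Q + Q = Q*(5 + Q**2 - 6*Q) + Q = Q + Q*(5 + Q**2 - 6*Q))
u(A) = A*(-10 + A*(6 + A**2 - 6*A)) (u(A) = A*(A*(6 + A**2 - 6*A) - 10) = A*(-10 + A*(6 + A**2 - 6*A)))
u(-720)/(-201980) = -720*(-10 - 720*(6 + (-720)**2 - 6*(-720)))/(-201980) = -720*(-10 - 720*(6 + 518400 + 4320))*(-1/201980) = -720*(-10 - 720*522726)*(-1/201980) = -720*(-10 - 376362720)*(-1/201980) = -720*(-376362730)*(-1/201980) = 270981165600*(-1/201980) = -13549058280/10099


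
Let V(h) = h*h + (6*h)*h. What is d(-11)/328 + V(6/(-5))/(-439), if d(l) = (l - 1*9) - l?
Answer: -181431/3599800 ≈ -0.050400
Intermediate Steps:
V(h) = 7*h² (V(h) = h² + 6*h² = 7*h²)
d(l) = -9 (d(l) = (l - 9) - l = (-9 + l) - l = -9)
d(-11)/328 + V(6/(-5))/(-439) = -9/328 + (7*(6/(-5))²)/(-439) = -9*1/328 + (7*(6*(-⅕))²)*(-1/439) = -9/328 + (7*(-6/5)²)*(-1/439) = -9/328 + (7*(36/25))*(-1/439) = -9/328 + (252/25)*(-1/439) = -9/328 - 252/10975 = -181431/3599800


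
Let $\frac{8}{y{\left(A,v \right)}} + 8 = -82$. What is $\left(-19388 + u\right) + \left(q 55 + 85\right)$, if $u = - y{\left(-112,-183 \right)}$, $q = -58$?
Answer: $- \frac{1012181}{45} \approx -22493.0$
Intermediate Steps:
$y{\left(A,v \right)} = - \frac{4}{45}$ ($y{\left(A,v \right)} = \frac{8}{-8 - 82} = \frac{8}{-90} = 8 \left(- \frac{1}{90}\right) = - \frac{4}{45}$)
$u = \frac{4}{45}$ ($u = \left(-1\right) \left(- \frac{4}{45}\right) = \frac{4}{45} \approx 0.088889$)
$\left(-19388 + u\right) + \left(q 55 + 85\right) = \left(-19388 + \frac{4}{45}\right) + \left(\left(-58\right) 55 + 85\right) = - \frac{872456}{45} + \left(-3190 + 85\right) = - \frac{872456}{45} - 3105 = - \frac{1012181}{45}$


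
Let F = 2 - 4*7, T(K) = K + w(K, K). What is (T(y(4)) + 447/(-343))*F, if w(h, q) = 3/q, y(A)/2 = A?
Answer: -252265/1372 ≈ -183.87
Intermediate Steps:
y(A) = 2*A
T(K) = K + 3/K
F = -26 (F = 2 - 28 = -26)
(T(y(4)) + 447/(-343))*F = ((2*4 + 3/((2*4))) + 447/(-343))*(-26) = ((8 + 3/8) + 447*(-1/343))*(-26) = ((8 + 3*(⅛)) - 447/343)*(-26) = ((8 + 3/8) - 447/343)*(-26) = (67/8 - 447/343)*(-26) = (19405/2744)*(-26) = -252265/1372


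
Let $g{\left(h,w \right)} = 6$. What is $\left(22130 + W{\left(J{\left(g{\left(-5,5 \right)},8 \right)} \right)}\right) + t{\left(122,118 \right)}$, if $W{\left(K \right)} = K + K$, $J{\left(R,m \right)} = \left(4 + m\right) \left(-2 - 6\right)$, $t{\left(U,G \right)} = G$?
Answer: $22056$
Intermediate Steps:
$J{\left(R,m \right)} = -32 - 8 m$ ($J{\left(R,m \right)} = \left(4 + m\right) \left(-8\right) = -32 - 8 m$)
$W{\left(K \right)} = 2 K$
$\left(22130 + W{\left(J{\left(g{\left(-5,5 \right)},8 \right)} \right)}\right) + t{\left(122,118 \right)} = \left(22130 + 2 \left(-32 - 64\right)\right) + 118 = \left(22130 + 2 \left(-96\right)\right) + 118 = \left(22130 - 192\right) + 118 = 21938 + 118 = 22056$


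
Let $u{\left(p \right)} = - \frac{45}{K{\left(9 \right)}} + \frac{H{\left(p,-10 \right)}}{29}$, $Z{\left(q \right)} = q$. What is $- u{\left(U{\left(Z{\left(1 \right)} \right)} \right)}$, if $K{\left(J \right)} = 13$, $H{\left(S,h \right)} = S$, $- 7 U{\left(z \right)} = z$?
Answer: $\frac{9148}{2639} \approx 3.4665$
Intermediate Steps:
$U{\left(z \right)} = - \frac{z}{7}$
$u{\left(p \right)} = - \frac{45}{13} + \frac{p}{29}$
$- u{\left(U{\left(Z{\left(1 \right)} \right)} \right)} = - (- \frac{45}{13} + \frac{\left(- \frac{1}{7}\right) 1}{29}) = - (- \frac{45}{13} + \frac{1}{29} \left(- \frac{1}{7}\right)) = - (- \frac{45}{13} - \frac{1}{203}) = \left(-1\right) \left(- \frac{9148}{2639}\right) = \frac{9148}{2639}$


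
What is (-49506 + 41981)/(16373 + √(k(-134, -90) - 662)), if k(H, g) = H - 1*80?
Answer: -24641365/53615201 + 3010*I*√219/53615201 ≈ -0.4596 + 0.00083081*I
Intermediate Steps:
k(H, g) = -80 + H (k(H, g) = H - 80 = -80 + H)
(-49506 + 41981)/(16373 + √(k(-134, -90) - 662)) = (-49506 + 41981)/(16373 + √((-80 - 134) - 662)) = -7525/(16373 + √(-214 - 662)) = -7525/(16373 + √(-876)) = -7525/(16373 + 2*I*√219)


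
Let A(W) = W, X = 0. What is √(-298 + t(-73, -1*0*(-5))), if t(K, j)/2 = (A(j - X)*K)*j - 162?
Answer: I*√622 ≈ 24.94*I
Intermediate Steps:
t(K, j) = -324 + 2*K*j² (t(K, j) = 2*(((j - 1*0)*K)*j - 162) = 2*(((j + 0)*K)*j - 162) = 2*((j*K)*j - 162) = 2*((K*j)*j - 162) = 2*(K*j² - 162) = 2*(-162 + K*j²) = -324 + 2*K*j²)
√(-298 + t(-73, -1*0*(-5))) = √(-298 + (-324 + 2*(-73)*(-1*0*(-5))²)) = √(-298 + (-324 + 2*(-73)*(0*(-5))²)) = √(-298 + (-324 + 2*(-73)*0²)) = √(-298 + (-324 + 2*(-73)*0)) = √(-298 + (-324 + 0)) = √(-298 - 324) = √(-622) = I*√622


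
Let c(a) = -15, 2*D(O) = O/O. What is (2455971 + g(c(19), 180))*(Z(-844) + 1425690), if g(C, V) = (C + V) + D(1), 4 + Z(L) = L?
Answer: 3499606442933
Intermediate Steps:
D(O) = ½ (D(O) = (O/O)/2 = (½)*1 = ½)
Z(L) = -4 + L
g(C, V) = ½ + C + V (g(C, V) = (C + V) + ½ = ½ + C + V)
(2455971 + g(c(19), 180))*(Z(-844) + 1425690) = (2455971 + (½ - 15 + 180))*((-4 - 844) + 1425690) = (2455971 + 331/2)*(-848 + 1425690) = (4912273/2)*1424842 = 3499606442933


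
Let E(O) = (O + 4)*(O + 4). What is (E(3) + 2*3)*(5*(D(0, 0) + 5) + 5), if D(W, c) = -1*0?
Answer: 1650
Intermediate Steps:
D(W, c) = 0
E(O) = (4 + O)² (E(O) = (4 + O)*(4 + O) = (4 + O)²)
(E(3) + 2*3)*(5*(D(0, 0) + 5) + 5) = ((4 + 3)² + 2*3)*(5*(0 + 5) + 5) = (7² + 6)*(5*5 + 5) = (49 + 6)*(25 + 5) = 55*30 = 1650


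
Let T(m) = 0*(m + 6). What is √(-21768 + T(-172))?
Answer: 2*I*√5442 ≈ 147.54*I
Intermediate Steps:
T(m) = 0 (T(m) = 0*(6 + m) = 0)
√(-21768 + T(-172)) = √(-21768 + 0) = √(-21768) = 2*I*√5442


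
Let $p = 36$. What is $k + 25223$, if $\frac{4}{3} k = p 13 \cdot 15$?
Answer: $30488$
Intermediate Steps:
$k = 5265$ ($k = \frac{3 \cdot 36 \cdot 13 \cdot 15}{4} = \frac{3 \cdot 468 \cdot 15}{4} = \frac{3}{4} \cdot 7020 = 5265$)
$k + 25223 = 5265 + 25223 = 30488$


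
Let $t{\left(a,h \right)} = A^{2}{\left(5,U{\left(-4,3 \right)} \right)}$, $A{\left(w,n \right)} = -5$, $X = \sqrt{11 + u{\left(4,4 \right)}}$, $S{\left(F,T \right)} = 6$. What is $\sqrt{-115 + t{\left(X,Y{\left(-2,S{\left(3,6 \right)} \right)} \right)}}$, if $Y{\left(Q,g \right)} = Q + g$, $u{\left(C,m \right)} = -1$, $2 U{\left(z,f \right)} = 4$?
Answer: $3 i \sqrt{10} \approx 9.4868 i$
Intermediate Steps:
$U{\left(z,f \right)} = 2$ ($U{\left(z,f \right)} = \frac{1}{2} \cdot 4 = 2$)
$X = \sqrt{10}$ ($X = \sqrt{11 - 1} = \sqrt{10} \approx 3.1623$)
$t{\left(a,h \right)} = 25$ ($t{\left(a,h \right)} = \left(-5\right)^{2} = 25$)
$\sqrt{-115 + t{\left(X,Y{\left(-2,S{\left(3,6 \right)} \right)} \right)}} = \sqrt{-115 + 25} = \sqrt{-90} = 3 i \sqrt{10}$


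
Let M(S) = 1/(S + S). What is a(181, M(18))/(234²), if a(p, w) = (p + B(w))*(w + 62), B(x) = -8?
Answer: 386309/1971216 ≈ 0.19598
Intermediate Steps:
M(S) = 1/(2*S)
a(p, w) = (-8 + p)*(62 + w) (a(p, w) = (p - 8)*(w + 62) = (-8 + p)*(62 + w))
a(181, M(18))/(234²) = (-496 - 4/18 + 62*181 + 181*((½)/18))/(234²) = (-496 - 4/18 + 11222 + 181*((½)*(1/18)))/54756 = (-496 - 8*1/36 + 11222 + 181*(1/36))*(1/54756) = (-496 - 2/9 + 11222 + 181/36)*(1/54756) = (386309/36)*(1/54756) = 386309/1971216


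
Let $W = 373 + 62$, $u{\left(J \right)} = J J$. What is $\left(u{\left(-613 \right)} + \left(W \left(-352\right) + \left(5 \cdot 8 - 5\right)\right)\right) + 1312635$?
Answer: $1535319$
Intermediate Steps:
$u{\left(J \right)} = J^{2}$
$W = 435$
$\left(u{\left(-613 \right)} + \left(W \left(-352\right) + \left(5 \cdot 8 - 5\right)\right)\right) + 1312635 = \left(\left(-613\right)^{2} + \left(435 \left(-352\right) + \left(5 \cdot 8 - 5\right)\right)\right) + 1312635 = \left(375769 + \left(-153120 + \left(40 - 5\right)\right)\right) + 1312635 = \left(375769 + \left(-153120 + 35\right)\right) + 1312635 = \left(375769 - 153085\right) + 1312635 = 222684 + 1312635 = 1535319$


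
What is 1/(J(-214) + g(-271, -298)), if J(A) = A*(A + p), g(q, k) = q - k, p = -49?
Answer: 1/56309 ≈ 1.7759e-5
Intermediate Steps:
J(A) = A*(-49 + A) (J(A) = A*(A - 49) = A*(-49 + A))
1/(J(-214) + g(-271, -298)) = 1/(-214*(-49 - 214) + (-271 - 1*(-298))) = 1/(-214*(-263) + (-271 + 298)) = 1/(56282 + 27) = 1/56309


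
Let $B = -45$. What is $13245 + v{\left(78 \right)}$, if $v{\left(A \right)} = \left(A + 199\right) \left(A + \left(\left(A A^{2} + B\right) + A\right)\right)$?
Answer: $131494896$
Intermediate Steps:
$v{\left(A \right)} = \left(199 + A\right) \left(-45 + A^{3} + 2 A\right)$ ($v{\left(A \right)} = \left(A + 199\right) \left(A + \left(\left(A A^{2} - 45\right) + A\right)\right) = \left(199 + A\right) \left(A + \left(\left(A^{3} - 45\right) + A\right)\right) = \left(199 + A\right) \left(A + \left(\left(-45 + A^{3}\right) + A\right)\right) = \left(199 + A\right) \left(A + \left(-45 + A + A^{3}\right)\right) = \left(199 + A\right) \left(-45 + A^{3} + 2 A\right)$)
$13245 + v{\left(78 \right)} = 13245 + \left(-8955 + 78^{4} + 2 \cdot 78^{2} + 199 \cdot 78^{3} + 353 \cdot 78\right) = 13245 + \left(-8955 + 37015056 + 2 \cdot 6084 + 199 \cdot 474552 + 27534\right) = 13245 + \left(-8955 + 37015056 + 12168 + 94435848 + 27534\right) = 13245 + 131481651 = 131494896$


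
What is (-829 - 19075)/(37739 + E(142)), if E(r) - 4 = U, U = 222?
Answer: -19904/37965 ≈ -0.52427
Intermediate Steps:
E(r) = 226 (E(r) = 4 + 222 = 226)
(-829 - 19075)/(37739 + E(142)) = (-829 - 19075)/(37739 + 226) = -19904/37965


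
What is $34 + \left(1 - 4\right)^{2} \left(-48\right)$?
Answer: $-398$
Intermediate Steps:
$34 + \left(1 - 4\right)^{2} \left(-48\right) = 34 + \left(-3\right)^{2} \left(-48\right) = 34 + 9 \left(-48\right) = 34 - 432 = -398$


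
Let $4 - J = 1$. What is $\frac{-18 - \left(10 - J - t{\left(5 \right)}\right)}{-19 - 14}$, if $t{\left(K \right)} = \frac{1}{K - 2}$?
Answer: $\frac{74}{99} \approx 0.74747$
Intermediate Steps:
$J = 3$ ($J = 4 - 1 = 3$)
$t{\left(K \right)} = \frac{1}{-2 + K}$
$\frac{-18 - \left(10 - J - t{\left(5 \right)}\right)}{-19 - 14} = \frac{-18 - \left(7 - \frac{1}{-2 + 5}\right)}{-19 - 14} = \frac{-18 - \left(7 - \frac{1}{3}\right)}{-33} = - \frac{-18 + \left(\left(3 + \frac{1}{3}\right) - 10\right)}{33} = - \frac{-18 + \left(\frac{10}{3} - 10\right)}{33} = - \frac{-18 - \frac{20}{3}}{33} = \left(- \frac{1}{33}\right) \left(- \frac{74}{3}\right) = \frac{74}{99}$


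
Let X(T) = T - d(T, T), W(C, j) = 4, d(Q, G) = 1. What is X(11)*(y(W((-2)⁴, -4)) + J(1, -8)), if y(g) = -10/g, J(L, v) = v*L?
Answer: -105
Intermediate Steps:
X(T) = -1 + T (X(T) = T - 1*1 = T - 1 = -1 + T)
J(L, v) = L*v
X(11)*(y(W((-2)⁴, -4)) + J(1, -8)) = (-1 + 11)*(-10/4 + 1*(-8)) = 10*(-10*¼ - 8) = 10*(-5/2 - 8) = 10*(-21/2) = -105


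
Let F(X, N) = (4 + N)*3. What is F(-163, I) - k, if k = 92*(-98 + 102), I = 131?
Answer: 37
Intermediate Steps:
F(X, N) = 12 + 3*N
k = 368 (k = 92*4 = 368)
F(-163, I) - k = (12 + 3*131) - 1*368 = (12 + 393) - 368 = 405 - 368 = 37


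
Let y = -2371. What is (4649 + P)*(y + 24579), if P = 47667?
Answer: 1161833728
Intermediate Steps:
(4649 + P)*(y + 24579) = (4649 + 47667)*(-2371 + 24579) = 52316*22208 = 1161833728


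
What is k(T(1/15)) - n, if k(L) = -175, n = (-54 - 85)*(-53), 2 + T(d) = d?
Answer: -7542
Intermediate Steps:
T(d) = -2 + d
n = 7367 (n = -139*(-53) = 7367)
k(T(1/15)) - n = -175 - 1*7367 = -175 - 7367 = -7542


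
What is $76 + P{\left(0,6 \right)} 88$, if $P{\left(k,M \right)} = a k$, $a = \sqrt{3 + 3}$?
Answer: $76$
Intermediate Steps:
$a = \sqrt{6} \approx 2.4495$
$P{\left(k,M \right)} = k \sqrt{6}$ ($P{\left(k,M \right)} = \sqrt{6} k = k \sqrt{6}$)
$76 + P{\left(0,6 \right)} 88 = 76 + 0 \sqrt{6} \cdot 88 = 76 + 0 \cdot 88 = 76 + 0 = 76$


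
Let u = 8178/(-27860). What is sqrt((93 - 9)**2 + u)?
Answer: sqrt(1369123854630)/13930 ≈ 83.998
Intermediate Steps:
u = -4089/13930 (u = 8178*(-1/27860) = -4089/13930 ≈ -0.29354)
sqrt((93 - 9)**2 + u) = sqrt((93 - 9)**2 - 4089/13930) = sqrt(84**2 - 4089/13930) = sqrt(7056 - 4089/13930) = sqrt(98285991/13930) = sqrt(1369123854630)/13930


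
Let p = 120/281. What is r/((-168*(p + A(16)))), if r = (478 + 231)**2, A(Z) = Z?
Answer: -141253361/775488 ≈ -182.15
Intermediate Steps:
p = 120/281 (p = 120*(1/281) = 120/281 ≈ 0.42705)
r = 502681 (r = 709**2 = 502681)
r/((-168*(p + A(16)))) = 502681/((-168*(120/281 + 16))) = 502681/((-168*4616/281)) = 502681/(-775488/281) = 502681*(-281/775488) = -141253361/775488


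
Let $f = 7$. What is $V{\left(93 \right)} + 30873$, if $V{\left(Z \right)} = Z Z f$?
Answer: $91416$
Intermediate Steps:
$V{\left(Z \right)} = 7 Z^{2}$ ($V{\left(Z \right)} = Z Z 7 = Z^{2} \cdot 7 = 7 Z^{2}$)
$V{\left(93 \right)} + 30873 = 7 \cdot 93^{2} + 30873 = 7 \cdot 8649 + 30873 = 60543 + 30873 = 91416$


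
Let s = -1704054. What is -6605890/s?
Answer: 3302945/852027 ≈ 3.8766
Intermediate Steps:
-6605890/s = -6605890/(-1704054) = -6605890*(-1/1704054) = 3302945/852027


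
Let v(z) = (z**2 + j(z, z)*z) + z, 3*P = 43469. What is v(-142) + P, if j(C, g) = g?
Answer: 164027/3 ≈ 54676.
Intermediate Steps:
P = 43469/3 (P = (1/3)*43469 = 43469/3 ≈ 14490.)
v(z) = z + 2*z**2 (v(z) = (z**2 + z*z) + z = (z**2 + z**2) + z = 2*z**2 + z = z + 2*z**2)
v(-142) + P = -142*(1 + 2*(-142)) + 43469/3 = -142*(1 - 284) + 43469/3 = -142*(-283) + 43469/3 = 40186 + 43469/3 = 164027/3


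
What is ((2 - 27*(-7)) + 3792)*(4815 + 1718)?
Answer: 26020939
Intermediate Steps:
((2 - 27*(-7)) + 3792)*(4815 + 1718) = ((2 + 189) + 3792)*6533 = (191 + 3792)*6533 = 3983*6533 = 26020939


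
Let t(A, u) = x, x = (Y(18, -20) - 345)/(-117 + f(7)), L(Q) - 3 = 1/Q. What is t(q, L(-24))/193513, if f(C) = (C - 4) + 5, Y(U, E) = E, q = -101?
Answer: 365/21092917 ≈ 1.7304e-5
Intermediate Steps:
f(C) = 1 + C (f(C) = (-4 + C) + 5 = 1 + C)
L(Q) = 3 + 1/Q
x = 365/109 (x = (-20 - 345)/(-117 + (1 + 7)) = -365/(-117 + 8) = -365/(-109) = -365*(-1/109) = 365/109 ≈ 3.3486)
t(A, u) = 365/109
t(q, L(-24))/193513 = (365/109)/193513 = (365/109)*(1/193513) = 365/21092917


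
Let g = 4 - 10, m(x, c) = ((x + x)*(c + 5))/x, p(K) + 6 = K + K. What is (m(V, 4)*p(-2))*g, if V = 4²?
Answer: 1080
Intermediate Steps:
p(K) = -6 + 2*K (p(K) = -6 + (K + K) = -6 + 2*K)
V = 16
m(x, c) = 10 + 2*c (m(x, c) = ((2*x)*(5 + c))/x = (2*x*(5 + c))/x = 10 + 2*c)
g = -6
(m(V, 4)*p(-2))*g = ((10 + 2*4)*(-6 + 2*(-2)))*(-6) = ((10 + 8)*(-6 - 4))*(-6) = (18*(-10))*(-6) = -180*(-6) = 1080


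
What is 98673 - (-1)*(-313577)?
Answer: -214904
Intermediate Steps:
98673 - (-1)*(-313577) = 98673 - 1*313577 = 98673 - 313577 = -214904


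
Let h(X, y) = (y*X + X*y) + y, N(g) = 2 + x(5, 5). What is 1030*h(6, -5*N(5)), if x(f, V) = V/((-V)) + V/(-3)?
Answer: 133900/3 ≈ 44633.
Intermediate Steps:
x(f, V) = -1 - V/3 (x(f, V) = V*(-1/V) + V*(-1/3) = -1 - V/3)
N(g) = -2/3 (N(g) = 2 + (-1 - 1/3*5) = 2 + (-1 - 5/3) = 2 - 8/3 = -2/3)
h(X, y) = y + 2*X*y (h(X, y) = (X*y + X*y) + y = 2*X*y + y = y + 2*X*y)
1030*h(6, -5*N(5)) = 1030*((-5*(-2/3))*(1 + 2*6)) = 1030*(10*(1 + 12)/3) = 1030*((10/3)*13) = 1030*(130/3) = 133900/3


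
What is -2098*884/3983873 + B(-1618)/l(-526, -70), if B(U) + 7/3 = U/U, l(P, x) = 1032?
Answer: -1439469041/3083517702 ≈ -0.46683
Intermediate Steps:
B(U) = -4/3 (B(U) = -7/3 + U/U = -7/3 + 1 = -4/3)
-2098*884/3983873 + B(-1618)/l(-526, -70) = -2098*884/3983873 - 4/3/1032 = -1854632*1/3983873 - 4/3*1/1032 = -1854632/3983873 - 1/774 = -1439469041/3083517702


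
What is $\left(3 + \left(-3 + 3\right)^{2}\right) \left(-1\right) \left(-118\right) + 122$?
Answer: $476$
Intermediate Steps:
$\left(3 + \left(-3 + 3\right)^{2}\right) \left(-1\right) \left(-118\right) + 122 = \left(3 + 0^{2}\right) \left(-1\right) \left(-118\right) + 122 = \left(3 + 0\right) \left(-1\right) \left(-118\right) + 122 = 3 \left(-1\right) \left(-118\right) + 122 = \left(-3\right) \left(-118\right) + 122 = 354 + 122 = 476$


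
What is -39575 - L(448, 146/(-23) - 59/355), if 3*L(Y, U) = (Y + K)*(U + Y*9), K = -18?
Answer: -1006844641/1633 ≈ -6.1656e+5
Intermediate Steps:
L(Y, U) = (-18 + Y)*(U + 9*Y)/3 (L(Y, U) = ((Y - 18)*(U + Y*9))/3 = ((-18 + Y)*(U + 9*Y))/3 = (-18 + Y)*(U + 9*Y)/3)
-39575 - L(448, 146/(-23) - 59/355) = -39575 - (-54*448 - 6*(146/(-23) - 59/355) + 3*448**2 + (1/3)*(146/(-23) - 59/355)*448) = -39575 - (-24192 - 6*(146*(-1/23) - 59*1/355) + 3*200704 + (1/3)*(146*(-1/23) - 59*1/355)*448) = -39575 - (-24192 - 6*(-146/23 - 59/355) + 602112 + (1/3)*(-146/23 - 59/355)*448) = -39575 - (-24192 - 6*(-53187/8165) + 602112 + (1/3)*(-53187/8165)*448) = -39575 - (-24192 + 319122/8165 + 602112 - 7942592/8165) = -39575 - 1*942218666/1633 = -39575 - 942218666/1633 = -1006844641/1633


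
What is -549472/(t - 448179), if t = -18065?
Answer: 137368/116561 ≈ 1.1785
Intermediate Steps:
-549472/(t - 448179) = -549472/(-18065 - 448179) = -549472/(-466244) = -549472*(-1/466244) = 137368/116561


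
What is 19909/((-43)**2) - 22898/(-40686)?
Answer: 9911116/874749 ≈ 11.330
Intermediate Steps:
19909/((-43)**2) - 22898/(-40686) = 19909/1849 - 22898*(-1/40686) = 19909*(1/1849) + 11449/20343 = 463/43 + 11449/20343 = 9911116/874749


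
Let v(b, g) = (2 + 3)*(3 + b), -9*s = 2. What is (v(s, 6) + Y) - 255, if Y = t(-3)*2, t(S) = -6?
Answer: -2278/9 ≈ -253.11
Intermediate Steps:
s = -2/9 (s = -1/9*2 = -2/9 ≈ -0.22222)
v(b, g) = 15 + 5*b (v(b, g) = 5*(3 + b) = 15 + 5*b)
Y = -12 (Y = -6*2 = -12)
(v(s, 6) + Y) - 255 = ((15 + 5*(-2/9)) - 12) - 255 = ((15 - 10/9) - 12) - 255 = (125/9 - 12) - 255 = 17/9 - 255 = -2278/9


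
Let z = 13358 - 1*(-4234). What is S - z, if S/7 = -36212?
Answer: -271076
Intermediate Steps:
S = -253484 (S = 7*(-36212) = -253484)
z = 17592 (z = 13358 + 4234 = 17592)
S - z = -253484 - 1*17592 = -253484 - 17592 = -271076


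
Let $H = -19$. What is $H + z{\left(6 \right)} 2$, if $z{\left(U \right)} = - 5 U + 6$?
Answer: $-67$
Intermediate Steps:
$z{\left(U \right)} = 6 - 5 U$
$H + z{\left(6 \right)} 2 = -19 + \left(6 - 30\right) 2 = -19 - 48 = -67$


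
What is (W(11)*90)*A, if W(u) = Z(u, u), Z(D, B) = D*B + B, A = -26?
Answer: -308880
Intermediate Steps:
Z(D, B) = B + B*D (Z(D, B) = B*D + B = B + B*D)
W(u) = u*(1 + u)
(W(11)*90)*A = ((11*(1 + 11))*90)*(-26) = ((11*12)*90)*(-26) = (132*90)*(-26) = 11880*(-26) = -308880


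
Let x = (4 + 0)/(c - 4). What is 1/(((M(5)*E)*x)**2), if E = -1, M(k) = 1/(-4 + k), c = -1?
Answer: 25/16 ≈ 1.5625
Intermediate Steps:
x = -4/5 (x = (4 + 0)/(-1 - 4) = 4/(-5) = 4*(-1/5) = -4/5 ≈ -0.80000)
1/(((M(5)*E)*x)**2) = 1/(((-1/(-4 + 5))*(-4/5))**2) = 1/(((-1/1)*(-4/5))**2) = 1/(((1*(-1))*(-4/5))**2) = 1/((-1*(-4/5))**2) = 1/((4/5)**2) = 1/(16/25) = 25/16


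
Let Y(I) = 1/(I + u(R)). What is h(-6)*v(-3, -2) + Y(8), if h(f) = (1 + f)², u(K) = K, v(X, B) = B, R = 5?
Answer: -649/13 ≈ -49.923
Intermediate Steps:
Y(I) = 1/(5 + I) (Y(I) = 1/(I + 5) = 1/(5 + I))
h(-6)*v(-3, -2) + Y(8) = (1 - 6)²*(-2) + 1/(5 + 8) = (-5)²*(-2) + 1/13 = 25*(-2) + 1/13 = -50 + 1/13 = -649/13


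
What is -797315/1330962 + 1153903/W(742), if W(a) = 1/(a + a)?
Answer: 2279128749516709/1330962 ≈ 1.7124e+9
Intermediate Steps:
W(a) = 1/(2*a)
-797315/1330962 + 1153903/W(742) = -797315/1330962 + 1153903/(((1/2)/742)) = -797315*1/1330962 + 1153903/(((1/2)*(1/742))) = -797315/1330962 + 1153903/(1/1484) = -797315/1330962 + 1153903*1484 = -797315/1330962 + 1712392052 = 2279128749516709/1330962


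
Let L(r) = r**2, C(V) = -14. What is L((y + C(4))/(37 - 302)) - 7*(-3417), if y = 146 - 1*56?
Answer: 1679717551/70225 ≈ 23919.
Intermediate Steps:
y = 90 (y = 146 - 56 = 90)
L((y + C(4))/(37 - 302)) - 7*(-3417) = ((90 - 14)/(37 - 302))**2 - 7*(-3417) = (76/(-265))**2 + 23919 = (76*(-1/265))**2 + 23919 = (-76/265)**2 + 23919 = 5776/70225 + 23919 = 1679717551/70225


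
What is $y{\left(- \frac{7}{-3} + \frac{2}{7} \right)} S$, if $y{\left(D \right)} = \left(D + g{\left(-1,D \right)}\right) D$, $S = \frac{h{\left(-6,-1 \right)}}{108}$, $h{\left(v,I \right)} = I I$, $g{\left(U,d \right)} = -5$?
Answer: $- \frac{1375}{23814} \approx -0.057739$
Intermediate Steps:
$h{\left(v,I \right)} = I^{2}$
$S = \frac{1}{108}$ ($S = \frac{\left(-1\right)^{2}}{108} = 1 \cdot \frac{1}{108} = \frac{1}{108} \approx 0.0092593$)
$y{\left(D \right)} = D \left(-5 + D\right)$ ($y{\left(D \right)} = \left(D - 5\right) D = \left(-5 + D\right) D = D \left(-5 + D\right)$)
$y{\left(- \frac{7}{-3} + \frac{2}{7} \right)} S = \left(- \frac{7}{-3} + \frac{2}{7}\right) \left(-5 + \left(- \frac{7}{-3} + \frac{2}{7}\right)\right) \frac{1}{108} = \left(\left(-7\right) \left(- \frac{1}{3}\right) + 2 \cdot \frac{1}{7}\right) \left(-5 + \left(\left(-7\right) \left(- \frac{1}{3}\right) + 2 \cdot \frac{1}{7}\right)\right) \frac{1}{108} = \left(\frac{7}{3} + \frac{2}{7}\right) \left(-5 + \left(\frac{7}{3} + \frac{2}{7}\right)\right) \frac{1}{108} = \frac{55 \left(-5 + \frac{55}{21}\right)}{21} \cdot \frac{1}{108} = \frac{55}{21} \left(- \frac{50}{21}\right) \frac{1}{108} = \left(- \frac{2750}{441}\right) \frac{1}{108} = - \frac{1375}{23814}$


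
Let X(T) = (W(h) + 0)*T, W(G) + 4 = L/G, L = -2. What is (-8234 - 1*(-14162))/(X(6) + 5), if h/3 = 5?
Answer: -9880/33 ≈ -299.39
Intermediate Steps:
h = 15 (h = 3*5 = 15)
W(G) = -4 - 2/G
X(T) = -62*T/15 (X(T) = ((-4 - 2/15) + 0)*T = (-62/15 + 0)*T = -62*T/15)
(-8234 - 1*(-14162))/(X(6) + 5) = (-8234 - 1*(-14162))/(-62/15*6 + 5) = (-8234 + 14162)/(-124/5 + 5) = 5928/(-99/5) = -5/99*5928 = -9880/33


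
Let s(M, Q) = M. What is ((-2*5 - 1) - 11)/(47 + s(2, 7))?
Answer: -22/49 ≈ -0.44898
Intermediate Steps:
((-2*5 - 1) - 11)/(47 + s(2, 7)) = ((-2*5 - 1) - 11)/(47 + 2) = ((-10 - 1) - 11)/49 = (-11 - 11)/49 = (1/49)*(-22) = -22/49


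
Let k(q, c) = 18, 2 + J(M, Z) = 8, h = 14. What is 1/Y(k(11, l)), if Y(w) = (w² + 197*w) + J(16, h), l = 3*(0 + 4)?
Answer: 1/3876 ≈ 0.00025800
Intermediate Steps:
l = 12 (l = 3*4 = 12)
J(M, Z) = 6 (J(M, Z) = -2 + 8 = 6)
Y(w) = 6 + w² + 197*w (Y(w) = (w² + 197*w) + 6 = 6 + w² + 197*w)
1/Y(k(11, l)) = 1/(6 + 18² + 197*18) = 1/(6 + 324 + 3546) = 1/3876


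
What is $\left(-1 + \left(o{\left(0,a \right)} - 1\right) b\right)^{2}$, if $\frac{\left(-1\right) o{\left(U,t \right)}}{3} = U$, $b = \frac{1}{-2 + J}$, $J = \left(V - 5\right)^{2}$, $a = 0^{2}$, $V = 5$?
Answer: $\frac{1}{4} \approx 0.25$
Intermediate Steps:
$a = 0$
$J = 0$ ($J = \left(5 - 5\right)^{2} = 0^{2} = 0$)
$b = - \frac{1}{2}$ ($b = \frac{1}{-2 + 0} = \frac{1}{-2} = - \frac{1}{2} \approx -0.5$)
$o{\left(U,t \right)} = - 3 U$
$\left(-1 + \left(o{\left(0,a \right)} - 1\right) b\right)^{2} = \left(-1 + \left(\left(-3\right) 0 - 1\right) \left(- \frac{1}{2}\right)\right)^{2} = \left(-1 + \left(0 - 1\right) \left(- \frac{1}{2}\right)\right)^{2} = \left(-1 - - \frac{1}{2}\right)^{2} = \left(-1 + \frac{1}{2}\right)^{2} = \left(- \frac{1}{2}\right)^{2} = \frac{1}{4}$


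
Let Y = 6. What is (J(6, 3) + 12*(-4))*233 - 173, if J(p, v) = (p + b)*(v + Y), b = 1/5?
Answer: 8222/5 ≈ 1644.4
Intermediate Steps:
b = ⅕ ≈ 0.20000
J(p, v) = (6 + v)*(⅕ + p) (J(p, v) = (p + ⅕)*(v + 6) = (⅕ + p)*(6 + v) = (6 + v)*(⅕ + p))
(J(6, 3) + 12*(-4))*233 - 173 = ((6/5 + 6*6 + (⅕)*3 + 6*3) + 12*(-4))*233 - 173 = ((6/5 + 36 + ⅗ + 18) - 48)*233 - 173 = (279/5 - 48)*233 - 173 = (39/5)*233 - 173 = 9087/5 - 173 = 8222/5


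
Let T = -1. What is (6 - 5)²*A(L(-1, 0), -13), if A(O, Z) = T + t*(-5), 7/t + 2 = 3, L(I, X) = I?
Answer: -36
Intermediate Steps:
t = 7 (t = 7/(-2 + 3) = 7/1 = 7*1 = 7)
A(O, Z) = -36 (A(O, Z) = -1 + 7*(-5) = -1 - 35 = -36)
(6 - 5)²*A(L(-1, 0), -13) = (6 - 5)²*(-36) = 1²*(-36) = 1*(-36) = -36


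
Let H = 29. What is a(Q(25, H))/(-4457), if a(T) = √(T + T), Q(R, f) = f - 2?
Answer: -3*√6/4457 ≈ -0.0016487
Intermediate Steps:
Q(R, f) = -2 + f
a(T) = √2*√T (a(T) = √(2*T) = √2*√T)
a(Q(25, H))/(-4457) = (√2*√(-2 + 29))/(-4457) = (√2*√27)*(-1/4457) = (√2*(3*√3))*(-1/4457) = (3*√6)*(-1/4457) = -3*√6/4457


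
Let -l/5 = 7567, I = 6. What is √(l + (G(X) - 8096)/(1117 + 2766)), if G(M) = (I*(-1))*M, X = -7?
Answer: I*√570495636997/3883 ≈ 194.52*I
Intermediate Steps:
l = -37835 (l = -5*7567 = -37835)
G(M) = -6*M (G(M) = (6*(-1))*M = -6*M)
√(l + (G(X) - 8096)/(1117 + 2766)) = √(-37835 + (-6*(-7) - 8096)/(1117 + 2766)) = √(-37835 + (42 - 8096)/3883) = √(-37835 - 8054*1/3883) = √(-37835 - 8054/3883) = √(-146921359/3883) = I*√570495636997/3883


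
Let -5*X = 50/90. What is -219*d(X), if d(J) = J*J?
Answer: -73/27 ≈ -2.7037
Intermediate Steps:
X = -1/9 (X = -10/90 = -1/5*5/9 = -1/9 ≈ -0.11111)
d(J) = J**2
-219*d(X) = -219*(-1/9)**2 = -219*1/81 = -73/27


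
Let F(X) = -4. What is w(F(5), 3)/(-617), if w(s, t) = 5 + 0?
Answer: -5/617 ≈ -0.0081037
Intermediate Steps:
w(s, t) = 5
w(F(5), 3)/(-617) = 5/(-617) = 5*(-1/617) = -5/617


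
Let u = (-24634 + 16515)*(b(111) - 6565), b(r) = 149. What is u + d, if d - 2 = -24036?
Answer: 52067470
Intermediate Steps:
d = -24034 (d = 2 - 24036 = -24034)
u = 52091504 (u = (-24634 + 16515)*(149 - 6565) = -8119*(-6416) = 52091504)
u + d = 52091504 - 24034 = 52067470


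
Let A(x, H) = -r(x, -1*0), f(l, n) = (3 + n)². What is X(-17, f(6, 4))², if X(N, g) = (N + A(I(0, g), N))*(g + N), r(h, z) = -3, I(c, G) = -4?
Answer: 200704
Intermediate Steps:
A(x, H) = 3 (A(x, H) = -1*(-3) = 3)
X(N, g) = (3 + N)*(N + g) (X(N, g) = (N + 3)*(g + N) = (3 + N)*(N + g))
X(-17, f(6, 4))² = ((-17)² + 3*(-17) + 3*(3 + 4)² - 17*(3 + 4)²)² = (289 - 51 + 3*7² - 17*7²)² = (289 - 51 + 3*49 - 17*49)² = (289 - 51 + 147 - 833)² = (-448)² = 200704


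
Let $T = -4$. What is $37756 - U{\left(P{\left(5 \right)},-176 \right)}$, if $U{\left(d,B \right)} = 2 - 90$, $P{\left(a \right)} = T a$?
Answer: $37844$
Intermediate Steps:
$P{\left(a \right)} = - 4 a$
$U{\left(d,B \right)} = -88$
$37756 - U{\left(P{\left(5 \right)},-176 \right)} = 37756 - -88 = 37756 + 88 = 37844$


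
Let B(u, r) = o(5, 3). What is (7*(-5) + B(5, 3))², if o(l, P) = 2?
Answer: 1089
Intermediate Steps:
B(u, r) = 2
(7*(-5) + B(5, 3))² = (7*(-5) + 2)² = (-35 + 2)² = (-33)² = 1089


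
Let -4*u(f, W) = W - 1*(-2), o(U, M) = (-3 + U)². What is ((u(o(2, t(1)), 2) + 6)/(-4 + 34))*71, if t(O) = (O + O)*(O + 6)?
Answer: 71/6 ≈ 11.833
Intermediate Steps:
t(O) = 2*O*(6 + O) (t(O) = (2*O)*(6 + O) = 2*O*(6 + O))
u(f, W) = -½ - W/4 (u(f, W) = -(W - 1*(-2))/4 = -(W + 2)/4 = -(2 + W)/4 = -½ - W/4)
((u(o(2, t(1)), 2) + 6)/(-4 + 34))*71 = (((-½ - ¼*2) + 6)/(-4 + 34))*71 = (((-½ - ½) + 6)/30)*71 = ((-1 + 6)*(1/30))*71 = (5*(1/30))*71 = (⅙)*71 = 71/6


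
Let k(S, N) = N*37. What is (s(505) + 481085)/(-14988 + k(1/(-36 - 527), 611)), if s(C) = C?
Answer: 481590/7619 ≈ 63.209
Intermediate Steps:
k(S, N) = 37*N
(s(505) + 481085)/(-14988 + k(1/(-36 - 527), 611)) = (505 + 481085)/(-14988 + 37*611) = 481590/(-14988 + 22607) = 481590/7619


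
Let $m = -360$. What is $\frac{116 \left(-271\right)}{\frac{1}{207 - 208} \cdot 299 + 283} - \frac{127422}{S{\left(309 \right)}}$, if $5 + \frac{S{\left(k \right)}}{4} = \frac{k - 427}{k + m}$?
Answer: $\frac{7575205}{548} \approx 13823.0$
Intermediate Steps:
$S{\left(k \right)} = -20 + \frac{4 \left(-427 + k\right)}{-360 + k}$ ($S{\left(k \right)} = -20 + 4 \frac{k - 427}{k - 360} = -20 + 4 \frac{-427 + k}{-360 + k} = -20 + \frac{4 \left(-427 + k\right)}{-360 + k}$)
$\frac{116 \left(-271\right)}{\frac{1}{207 - 208} \cdot 299 + 283} - \frac{127422}{S{\left(309 \right)}} = \frac{116 \left(-271\right)}{\frac{1}{207 - 208} \cdot 299 + 283} - \frac{127422}{4 \frac{1}{-360 + 309} \left(1373 - 1236\right)} = - \frac{31436}{\frac{1}{-1} \cdot 299 + 283} - \frac{127422}{4 \frac{1}{-51} \left(1373 - 1236\right)} = - \frac{31436}{\left(-1\right) 299 + 283} - \frac{127422}{4 \left(- \frac{1}{51}\right) 137} = - \frac{31436}{-299 + 283} - \frac{127422}{- \frac{548}{51}} = - \frac{31436}{-16} - - \frac{3249261}{274} = \left(-31436\right) \left(- \frac{1}{16}\right) + \frac{3249261}{274} = \frac{7859}{4} + \frac{3249261}{274} = \frac{7575205}{548}$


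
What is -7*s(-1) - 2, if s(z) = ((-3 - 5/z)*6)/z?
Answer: 82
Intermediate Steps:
s(z) = (-18 - 30/z)/z
-7*s(-1) - 2 = -42*(-5 - 3*(-1))/(-1)**2 - 2 = -42*(-5 + 3) - 2 = -42*(-2) - 2 = -7*(-12) - 2 = 84 - 2 = 82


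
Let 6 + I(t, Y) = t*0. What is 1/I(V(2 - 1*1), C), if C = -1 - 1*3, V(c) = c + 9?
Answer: -⅙ ≈ -0.16667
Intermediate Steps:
V(c) = 9 + c
C = -4 (C = -1 - 3 = -4)
I(t, Y) = -6 (I(t, Y) = -6 + t*0 = -6 + 0 = -6)
1/I(V(2 - 1*1), C) = 1/(-6) = -⅙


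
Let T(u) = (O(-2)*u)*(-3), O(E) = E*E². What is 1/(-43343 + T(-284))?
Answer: -1/50159 ≈ -1.9937e-5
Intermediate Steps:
O(E) = E³
T(u) = 24*u (T(u) = ((-2)³*u)*(-3) = -8*u*(-3) = 24*u)
1/(-43343 + T(-284)) = 1/(-43343 + 24*(-284)) = 1/(-43343 - 6816) = 1/(-50159) = -1/50159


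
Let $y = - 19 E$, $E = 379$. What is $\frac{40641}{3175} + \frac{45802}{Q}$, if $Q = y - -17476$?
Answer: $\frac{4504061}{260985} \approx 17.258$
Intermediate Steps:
$y = -7201$ ($y = \left(-19\right) 379 = -7201$)
$Q = 10275$ ($Q = -7201 - -17476 = -7201 + 17476 = 10275$)
$\frac{40641}{3175} + \frac{45802}{Q} = \frac{40641}{3175} + \frac{45802}{10275} = \frac{4504061}{260985}$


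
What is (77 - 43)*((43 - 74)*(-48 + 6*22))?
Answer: -88536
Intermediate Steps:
(77 - 43)*((43 - 74)*(-48 + 6*22)) = 34*(-31*(-48 + 132)) = 34*(-31*84) = 34*(-2604) = -88536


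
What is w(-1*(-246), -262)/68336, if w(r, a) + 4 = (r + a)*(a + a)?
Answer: 2095/17084 ≈ 0.12263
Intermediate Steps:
w(r, a) = -4 + 2*a*(a + r) (w(r, a) = -4 + (r + a)*(a + a) = -4 + (a + r)*(2*a) = -4 + 2*a*(a + r))
w(-1*(-246), -262)/68336 = (-4 + 2*(-262)**2 + 2*(-262)*(-1*(-246)))/68336 = (-4 + 2*68644 + 2*(-262)*246)*(1/68336) = (-4 + 137288 - 128904)*(1/68336) = 8380*(1/68336) = 2095/17084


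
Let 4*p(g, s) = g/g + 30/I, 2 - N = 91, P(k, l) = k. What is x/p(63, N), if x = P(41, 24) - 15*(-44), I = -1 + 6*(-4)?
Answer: -14020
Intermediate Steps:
I = -25 (I = -1 - 24 = -25)
N = -89 (N = 2 - 1*91 = 2 - 91 = -89)
p(g, s) = -1/20 (p(g, s) = (g/g + 30/(-25))/4 = (1 + 30*(-1/25))/4 = (1 - 6/5)/4 = (¼)*(-⅕) = -1/20)
x = 701 (x = 41 - 15*(-44) = 41 + 660 = 701)
x/p(63, N) = 701/(-1/20) = 701*(-20) = -14020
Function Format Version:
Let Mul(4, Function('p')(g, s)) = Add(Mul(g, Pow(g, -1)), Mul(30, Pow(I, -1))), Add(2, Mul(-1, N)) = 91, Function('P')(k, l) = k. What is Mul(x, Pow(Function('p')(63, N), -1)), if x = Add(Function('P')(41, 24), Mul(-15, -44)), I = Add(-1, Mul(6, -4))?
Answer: -14020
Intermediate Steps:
I = -25 (I = Add(-1, -24) = -25)
N = -89 (N = Add(2, Mul(-1, 91)) = Add(2, -91) = -89)
Function('p')(g, s) = Rational(-1, 20) (Function('p')(g, s) = Mul(Rational(1, 4), Add(Mul(g, Pow(g, -1)), Mul(30, Pow(-25, -1)))) = Mul(Rational(1, 4), Add(1, Mul(30, Rational(-1, 25)))) = Mul(Rational(1, 4), Add(1, Rational(-6, 5))) = Mul(Rational(1, 4), Rational(-1, 5)) = Rational(-1, 20))
x = 701 (x = Add(41, Mul(-15, -44)) = Add(41, 660) = 701)
Mul(x, Pow(Function('p')(63, N), -1)) = Mul(701, Pow(Rational(-1, 20), -1)) = Mul(701, -20) = -14020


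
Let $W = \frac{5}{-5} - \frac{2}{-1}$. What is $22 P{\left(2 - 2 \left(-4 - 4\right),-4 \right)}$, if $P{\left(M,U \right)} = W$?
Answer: $22$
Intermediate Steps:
$W = 1$ ($W = 5 \left(- \frac{1}{5}\right) - -2 = -1 + 2 = 1$)
$P{\left(M,U \right)} = 1$
$22 P{\left(2 - 2 \left(-4 - 4\right),-4 \right)} = 22 \cdot 1 = 22$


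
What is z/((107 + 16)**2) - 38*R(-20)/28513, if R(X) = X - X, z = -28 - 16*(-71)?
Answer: 1108/15129 ≈ 0.073237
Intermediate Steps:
z = 1108 (z = -28 + 1136 = 1108)
R(X) = 0
z/((107 + 16)**2) - 38*R(-20)/28513 = 1108/((107 + 16)**2) - 38*0/28513 = 1108/(123**2) + 0*(1/28513) = 1108/15129 + 0 = 1108/15129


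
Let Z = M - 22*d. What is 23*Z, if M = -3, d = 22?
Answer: -11201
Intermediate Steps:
Z = -487 (Z = -3 - 22*22 = -3 - 484 = -487)
23*Z = 23*(-487) = -11201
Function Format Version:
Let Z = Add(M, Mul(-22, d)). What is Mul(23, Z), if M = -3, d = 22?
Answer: -11201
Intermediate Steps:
Z = -487 (Z = Add(-3, Mul(-22, 22)) = Add(-3, -484) = -487)
Mul(23, Z) = Mul(23, -487) = -11201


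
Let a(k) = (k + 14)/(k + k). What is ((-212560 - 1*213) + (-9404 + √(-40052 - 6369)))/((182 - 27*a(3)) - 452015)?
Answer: 148118/301273 - 2*I*√46421/903819 ≈ 0.49164 - 0.00047677*I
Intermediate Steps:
a(k) = (14 + k)/(2*k) (a(k) = (14 + k)/((2*k)) = (14 + k)*(1/(2*k)) = (14 + k)/(2*k))
((-212560 - 1*213) + (-9404 + √(-40052 - 6369)))/((182 - 27*a(3)) - 452015) = ((-212560 - 1*213) + (-9404 + √(-40052 - 6369)))/((182 - 27*(14 + 3)/(2*3)) - 452015) = ((-212560 - 213) + (-9404 + √(-46421)))/((182 - 27*17/(2*3)) - 452015) = (-212773 + (-9404 + I*√46421))/((182 - 27*17/6) - 452015) = (-222177 + I*√46421)/((182 - 153/2) - 452015) = (-222177 + I*√46421)/(211/2 - 452015) = (-222177 + I*√46421)/(-903819/2) = (-222177 + I*√46421)*(-2/903819) = 148118/301273 - 2*I*√46421/903819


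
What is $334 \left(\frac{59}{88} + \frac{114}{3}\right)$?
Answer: $\frac{568301}{44} \approx 12916.0$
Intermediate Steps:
$334 \left(\frac{59}{88} + \frac{114}{3}\right) = 334 \left(59 \cdot \frac{1}{88} + 114 \cdot \frac{1}{3}\right) = 334 \left(\frac{59}{88} + 38\right) = 334 \cdot \frac{3403}{88} = \frac{568301}{44}$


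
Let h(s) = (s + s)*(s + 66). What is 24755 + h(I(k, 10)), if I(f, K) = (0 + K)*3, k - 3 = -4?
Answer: 30515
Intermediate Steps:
k = -1 (k = 3 - 4 = -1)
I(f, K) = 3*K (I(f, K) = K*3 = 3*K)
h(s) = 2*s*(66 + s) (h(s) = (2*s)*(66 + s) = 2*s*(66 + s))
24755 + h(I(k, 10)) = 24755 + 2*(3*10)*(66 + 3*10) = 24755 + 2*30*(66 + 30) = 24755 + 2*30*96 = 24755 + 5760 = 30515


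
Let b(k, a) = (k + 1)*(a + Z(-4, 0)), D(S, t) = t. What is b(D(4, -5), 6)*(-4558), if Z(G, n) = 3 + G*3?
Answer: -54696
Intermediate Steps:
Z(G, n) = 3 + 3*G
b(k, a) = (1 + k)*(-9 + a) (b(k, a) = (k + 1)*(a + (3 + 3*(-4))) = (1 + k)*(a + (3 - 12)) = (1 + k)*(a - 9) = (1 + k)*(-9 + a))
b(D(4, -5), 6)*(-4558) = (-9 + 6 - 9*(-5) + 6*(-5))*(-4558) = (-9 + 6 + 45 - 30)*(-4558) = 12*(-4558) = -54696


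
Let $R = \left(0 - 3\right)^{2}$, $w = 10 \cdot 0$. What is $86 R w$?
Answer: $0$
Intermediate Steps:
$w = 0$
$R = 9$ ($R = \left(-3\right)^{2} = 9$)
$86 R w = 86 \cdot 9 \cdot 0 = 774 \cdot 0 = 0$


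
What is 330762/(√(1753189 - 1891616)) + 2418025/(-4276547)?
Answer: -2418025/4276547 - 330762*I*√138427/138427 ≈ -0.56542 - 889.01*I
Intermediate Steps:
330762/(√(1753189 - 1891616)) + 2418025/(-4276547) = 330762/(√(-138427)) + 2418025*(-1/4276547) = 330762/((I*√138427)) - 2418025/4276547 = 330762*(-I*√138427/138427) - 2418025/4276547 = -330762*I*√138427/138427 - 2418025/4276547 = -2418025/4276547 - 330762*I*√138427/138427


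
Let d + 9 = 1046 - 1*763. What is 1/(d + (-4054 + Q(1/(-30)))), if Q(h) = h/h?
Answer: -1/3779 ≈ -0.00026462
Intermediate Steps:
Q(h) = 1
d = 274 (d = -9 + (1046 - 1*763) = -9 + (1046 - 763) = -9 + 283 = 274)
1/(d + (-4054 + Q(1/(-30)))) = 1/(274 + (-4054 + 1)) = 1/(274 - 4053) = 1/(-3779) = -1/3779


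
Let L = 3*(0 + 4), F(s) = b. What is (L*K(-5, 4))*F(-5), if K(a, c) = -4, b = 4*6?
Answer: -1152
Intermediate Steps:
b = 24
F(s) = 24
L = 12 (L = 3*4 = 12)
(L*K(-5, 4))*F(-5) = (12*(-4))*24 = -48*24 = -1152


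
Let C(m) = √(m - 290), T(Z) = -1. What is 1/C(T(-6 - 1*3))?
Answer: -I*√291/291 ≈ -0.058621*I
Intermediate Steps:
C(m) = √(-290 + m)
1/C(T(-6 - 1*3)) = 1/(√(-290 - 1)) = 1/(√(-291)) = 1/(I*√291) = -I*√291/291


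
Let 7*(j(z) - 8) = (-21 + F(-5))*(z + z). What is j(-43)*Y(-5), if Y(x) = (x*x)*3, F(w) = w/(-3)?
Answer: 128900/7 ≈ 18414.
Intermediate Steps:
F(w) = -w/3 (F(w) = w*(-1/3) = -w/3)
Y(x) = 3*x**2 (Y(x) = x**2*3 = 3*x**2)
j(z) = 8 - 116*z/21 (j(z) = 8 + ((-21 - 1/3*(-5))*(z + z))/7 = 8 + ((-21 + 5/3)*(2*z))/7 = 8 + (-116*z/3)/7 = 8 - 116*z/21)
j(-43)*Y(-5) = (8 - 116/21*(-43))*(3*(-5)**2) = (8 + 4988/21)*(3*25) = (5156/21)*75 = 128900/7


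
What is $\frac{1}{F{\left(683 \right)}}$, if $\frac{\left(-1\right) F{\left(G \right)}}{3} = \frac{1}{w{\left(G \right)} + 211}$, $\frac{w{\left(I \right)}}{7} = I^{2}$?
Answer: $- \frac{3265634}{3} \approx -1.0885 \cdot 10^{6}$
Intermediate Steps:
$w{\left(I \right)} = 7 I^{2}$
$F{\left(G \right)} = - \frac{3}{211 + 7 G^{2}}$ ($F{\left(G \right)} = - \frac{3}{7 G^{2} + 211} = - \frac{3}{211 + 7 G^{2}}$)
$\frac{1}{F{\left(683 \right)}} = \frac{1}{\left(-3\right) \frac{1}{211 + 7 \cdot 683^{2}}} = \frac{1}{\left(-3\right) \frac{1}{211 + 7 \cdot 466489}} = \frac{1}{\left(-3\right) \frac{1}{211 + 3265423}} = \frac{1}{\left(-3\right) \frac{1}{3265634}} = \frac{1}{- \frac{3}{3265634}} = - \frac{3265634}{3}$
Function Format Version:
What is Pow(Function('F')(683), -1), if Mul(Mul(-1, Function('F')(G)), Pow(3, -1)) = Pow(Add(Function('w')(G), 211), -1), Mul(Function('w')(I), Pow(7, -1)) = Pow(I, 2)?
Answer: Rational(-3265634, 3) ≈ -1.0885e+6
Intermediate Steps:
Function('w')(I) = Mul(7, Pow(I, 2))
Function('F')(G) = Mul(-3, Pow(Add(211, Mul(7, Pow(G, 2))), -1)) (Function('F')(G) = Mul(-3, Pow(Add(Mul(7, Pow(G, 2)), 211), -1)) = Mul(-3, Pow(Add(211, Mul(7, Pow(G, 2))), -1)))
Pow(Function('F')(683), -1) = Pow(Mul(-3, Pow(Add(211, Mul(7, Pow(683, 2))), -1)), -1) = Pow(Mul(-3, Pow(Add(211, Mul(7, 466489)), -1)), -1) = Pow(Mul(-3, Pow(Add(211, 3265423), -1)), -1) = Pow(Mul(-3, Pow(3265634, -1)), -1) = Pow(Mul(-3, Rational(1, 3265634)), -1) = Pow(Rational(-3, 3265634), -1) = Rational(-3265634, 3)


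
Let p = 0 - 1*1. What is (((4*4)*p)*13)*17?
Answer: -3536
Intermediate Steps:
p = -1 (p = 0 - 1 = -1)
(((4*4)*p)*13)*17 = (((4*4)*(-1))*13)*17 = ((16*(-1))*13)*17 = -16*13*17 = -208*17 = -3536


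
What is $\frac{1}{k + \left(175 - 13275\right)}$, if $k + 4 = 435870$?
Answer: $\frac{1}{422766} \approx 2.3654 \cdot 10^{-6}$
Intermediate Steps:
$k = 435866$ ($k = -4 + 435870 = 435866$)
$\frac{1}{k + \left(175 - 13275\right)} = \frac{1}{435866 + \left(175 - 13275\right)} = \frac{1}{435866 - 13100} = \frac{1}{422766}$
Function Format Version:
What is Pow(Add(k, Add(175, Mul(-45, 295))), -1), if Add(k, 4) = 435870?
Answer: Rational(1, 422766) ≈ 2.3654e-6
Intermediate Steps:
k = 435866 (k = Add(-4, 435870) = 435866)
Pow(Add(k, Add(175, Mul(-45, 295))), -1) = Pow(Add(435866, Add(175, Mul(-45, 295))), -1) = Pow(Add(435866, Add(175, -13275)), -1) = Pow(Add(435866, -13100), -1) = Pow(422766, -1) = Rational(1, 422766)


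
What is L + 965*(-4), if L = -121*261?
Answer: -35441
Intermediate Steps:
L = -31581
L + 965*(-4) = -31581 + 965*(-4) = -31581 - 3860 = -35441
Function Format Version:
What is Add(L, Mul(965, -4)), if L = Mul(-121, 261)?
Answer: -35441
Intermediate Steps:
L = -31581
Add(L, Mul(965, -4)) = Add(-31581, Mul(965, -4)) = Add(-31581, -3860) = -35441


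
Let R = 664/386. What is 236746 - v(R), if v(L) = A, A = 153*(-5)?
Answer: 237511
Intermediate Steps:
A = -765
R = 332/193 (R = 664*(1/386) = 332/193 ≈ 1.7202)
v(L) = -765
236746 - v(R) = 236746 - 1*(-765) = 236746 + 765 = 237511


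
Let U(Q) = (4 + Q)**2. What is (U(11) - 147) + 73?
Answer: 151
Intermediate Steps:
(U(11) - 147) + 73 = ((4 + 11)**2 - 147) + 73 = (15**2 - 147) + 73 = (225 - 147) + 73 = 78 + 73 = 151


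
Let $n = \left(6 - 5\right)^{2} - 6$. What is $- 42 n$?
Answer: $210$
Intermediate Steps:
$n = -5$ ($n = 1^{2} - 6 = 1 - 6 = -5$)
$- 42 n = \left(-42\right) \left(-5\right) = 210$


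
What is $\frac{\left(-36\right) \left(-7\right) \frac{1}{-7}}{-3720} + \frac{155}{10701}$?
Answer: $\frac{80153}{3317310} \approx 0.024162$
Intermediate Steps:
$\frac{\left(-36\right) \left(-7\right) \frac{1}{-7}}{-3720} + \frac{155}{10701} = 252 \left(- \frac{1}{7}\right) \left(- \frac{1}{3720}\right) + 155 \cdot \frac{1}{10701} = \left(-36\right) \left(- \frac{1}{3720}\right) + \frac{155}{10701} = \frac{3}{310} + \frac{155}{10701} = \frac{80153}{3317310}$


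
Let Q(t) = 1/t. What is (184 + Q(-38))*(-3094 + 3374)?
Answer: 978740/19 ≈ 51513.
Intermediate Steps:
(184 + Q(-38))*(-3094 + 3374) = (184 + 1/(-38))*(-3094 + 3374) = (184 - 1/38)*280 = (6991/38)*280 = 978740/19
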